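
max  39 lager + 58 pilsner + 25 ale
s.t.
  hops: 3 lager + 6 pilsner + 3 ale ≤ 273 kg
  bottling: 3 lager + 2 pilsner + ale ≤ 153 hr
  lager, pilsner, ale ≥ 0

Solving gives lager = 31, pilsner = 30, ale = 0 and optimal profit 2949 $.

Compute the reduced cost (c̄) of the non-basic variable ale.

Both hops and bottling are binding at x*.
Dual feasibility on the basic columns requires 3·y_hops + 3·y_bottling = 39, 6·y_hops + 2·y_bottling = 58.
This yields shadow prices y_hops = 8, y_bottling = 5.
Reduced cost of ale: c₃ − yᵀa₃ = 25 − (8·3 + 5·1) = 25 − 29 = -4.

-4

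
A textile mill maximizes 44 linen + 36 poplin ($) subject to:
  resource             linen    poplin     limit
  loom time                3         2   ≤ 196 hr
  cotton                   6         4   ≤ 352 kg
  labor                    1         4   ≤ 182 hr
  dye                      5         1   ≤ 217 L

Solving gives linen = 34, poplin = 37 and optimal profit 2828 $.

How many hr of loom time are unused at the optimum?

20

loom time used = 3·34 + 2·37 = 176; slack = 196 − 176 = 20.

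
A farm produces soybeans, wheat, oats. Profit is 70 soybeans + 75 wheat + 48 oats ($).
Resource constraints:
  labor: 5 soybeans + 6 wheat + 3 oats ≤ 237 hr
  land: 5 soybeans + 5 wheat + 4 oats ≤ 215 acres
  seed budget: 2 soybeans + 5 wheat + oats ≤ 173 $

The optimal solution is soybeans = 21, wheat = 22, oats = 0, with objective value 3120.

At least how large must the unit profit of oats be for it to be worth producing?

51

At the optimum: labor uses 237 of 237 (binding); land uses 215 of 215 (binding); seed budget uses 152 of 173 (slack = 21).
By complementary slackness, y = 0 for the non-binding constraint.
From A_Bᵀ y = c: 5·y_labor + 5·y_land = 70; 6·y_labor + 5·y_land = 75.
Solving: y_labor = 5, y_land = 9.
oats enters the basis when its profit ≥ yᵀa₃ = 5·3 + 9·4 = 51.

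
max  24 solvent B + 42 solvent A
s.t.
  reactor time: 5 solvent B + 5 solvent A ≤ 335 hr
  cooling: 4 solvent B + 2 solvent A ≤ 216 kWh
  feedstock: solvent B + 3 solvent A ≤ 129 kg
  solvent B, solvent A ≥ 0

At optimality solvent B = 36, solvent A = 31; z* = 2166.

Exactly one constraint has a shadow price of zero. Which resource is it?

reactor time: 335/335 (binding)
cooling: 206/216 (slack 10)
feedstock: 129/129 (binding)
By complementary slackness, a constraint with positive slack has shadow price 0 → cooling.

cooling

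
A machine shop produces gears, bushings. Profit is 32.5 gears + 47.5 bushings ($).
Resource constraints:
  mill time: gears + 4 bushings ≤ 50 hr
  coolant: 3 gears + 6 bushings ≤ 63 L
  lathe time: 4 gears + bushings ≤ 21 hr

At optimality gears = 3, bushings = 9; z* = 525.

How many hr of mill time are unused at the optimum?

mill time used = 1·3 + 4·9 = 39; slack = 50 − 39 = 11.

11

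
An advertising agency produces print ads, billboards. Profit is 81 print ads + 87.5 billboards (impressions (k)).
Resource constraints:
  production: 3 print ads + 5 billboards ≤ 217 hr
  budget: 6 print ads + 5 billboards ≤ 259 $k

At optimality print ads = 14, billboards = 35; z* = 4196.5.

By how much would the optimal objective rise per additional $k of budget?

9.5

At the optimum: production uses 217 of 217 (binding); budget uses 259 of 259 (binding).
Dual feasibility on the basic columns requires 3·y_production + 6·y_budget = 81, 5·y_production + 5·y_budget = 87.5.
Solving: y_production = 8, y_budget = 9.5.
Shadow price of budget = 9.5.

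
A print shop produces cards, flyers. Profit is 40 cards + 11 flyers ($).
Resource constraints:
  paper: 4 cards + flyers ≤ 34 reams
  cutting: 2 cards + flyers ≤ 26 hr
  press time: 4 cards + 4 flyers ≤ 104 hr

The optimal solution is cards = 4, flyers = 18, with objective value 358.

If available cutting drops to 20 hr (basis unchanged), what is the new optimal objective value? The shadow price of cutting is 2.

346

Δb = -6, so new z* = 358 + (2)·(-6) = 358 − 12 = 346.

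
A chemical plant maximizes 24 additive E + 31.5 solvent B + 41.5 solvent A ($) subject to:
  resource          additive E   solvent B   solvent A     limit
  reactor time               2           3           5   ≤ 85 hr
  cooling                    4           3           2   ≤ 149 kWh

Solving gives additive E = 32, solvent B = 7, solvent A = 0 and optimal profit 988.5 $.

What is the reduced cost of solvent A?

At the optimum: reactor time uses 85 of 85 (binding); cooling uses 149 of 149 (binding).
Dual feasibility on the basic columns requires 2·y_reactor time + 4·y_cooling = 24, 3·y_reactor time + 3·y_cooling = 31.5.
This yields shadow prices y_reactor time = 9, y_cooling = 1.5.
Reduced cost of solvent A: c₃ − yᵀa₃ = 41.5 − (9·5 + 1.5·2) = 41.5 − 48 = -6.5.

-6.5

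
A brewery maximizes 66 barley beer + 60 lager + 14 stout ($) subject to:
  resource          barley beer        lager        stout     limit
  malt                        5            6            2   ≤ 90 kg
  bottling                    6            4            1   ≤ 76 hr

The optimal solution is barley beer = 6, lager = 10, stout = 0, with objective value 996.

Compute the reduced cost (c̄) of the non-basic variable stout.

-4

Both malt and bottling are binding at x*.
From A_Bᵀ y = c: 5·y_malt + 6·y_bottling = 66; 6·y_malt + 4·y_bottling = 60.
Solving: y_malt = 6, y_bottling = 6.
Reduced cost of stout: c₃ − yᵀa₃ = 14 − (6·2 + 6·1) = 14 − 18 = -4.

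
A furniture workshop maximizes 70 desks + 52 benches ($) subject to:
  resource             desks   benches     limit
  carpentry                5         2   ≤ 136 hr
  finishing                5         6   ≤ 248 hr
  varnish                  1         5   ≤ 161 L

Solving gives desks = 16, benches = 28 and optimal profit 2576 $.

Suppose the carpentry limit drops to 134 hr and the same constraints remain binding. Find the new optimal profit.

2560

At the optimum: carpentry uses 136 of 136 (binding); finishing uses 248 of 248 (binding); varnish uses 156 of 161 (slack = 5).
Slack constraints have shadow price 0 (complementary slackness).
From A_Bᵀ y = c: 5·y_carpentry + 5·y_finishing = 70; 2·y_carpentry + 6·y_finishing = 52.
This yields shadow prices y_carpentry = 8, y_finishing = 6.
Δz = y_carpentry·Δb = 8 × (-2) = -16, so new z* = 2576 − 16 = 2560.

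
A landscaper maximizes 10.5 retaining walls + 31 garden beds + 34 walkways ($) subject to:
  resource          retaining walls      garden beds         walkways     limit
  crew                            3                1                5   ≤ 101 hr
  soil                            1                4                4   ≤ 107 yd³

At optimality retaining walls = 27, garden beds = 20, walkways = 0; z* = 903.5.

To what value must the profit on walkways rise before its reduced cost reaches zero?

At the optimum: crew uses 101 of 101 (binding); soil uses 107 of 107 (binding).
The binding rows give the dual system: 3·y_crew + 1·y_soil = 10.5 and 1·y_crew + 4·y_soil = 31.
Solving: y_crew = 1, y_soil = 7.5.
walkways enters the basis when its profit ≥ yᵀa₃ = 1·5 + 7.5·4 = 35.

35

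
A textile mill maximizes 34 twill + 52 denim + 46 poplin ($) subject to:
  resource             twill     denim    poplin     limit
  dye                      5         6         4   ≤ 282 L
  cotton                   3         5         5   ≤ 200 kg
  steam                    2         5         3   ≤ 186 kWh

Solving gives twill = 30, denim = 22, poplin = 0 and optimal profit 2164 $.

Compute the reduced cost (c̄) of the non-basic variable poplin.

Check each constraint at x*: dye 282/282 (tight); cotton 200/200 (tight); steam 170/186 (slack 16).
Slack constraints have shadow price 0 (complementary slackness).
The binding rows give the dual system: 5·y_dye + 3·y_cotton = 34 and 6·y_dye + 5·y_cotton = 52.
→ y_dye = 2 and y_cotton = 8.
Reduced cost of poplin: c₃ − yᵀa₃ = 46 − (2·4 + 8·5) = 46 − 48 = -2.

-2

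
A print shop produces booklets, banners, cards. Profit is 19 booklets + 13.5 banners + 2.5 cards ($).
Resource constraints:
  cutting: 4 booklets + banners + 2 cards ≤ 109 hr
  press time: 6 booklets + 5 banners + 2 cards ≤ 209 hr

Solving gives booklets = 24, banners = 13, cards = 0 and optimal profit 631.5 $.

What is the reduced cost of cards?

Check each constraint at x*: cutting 109/109 (tight); press time 209/209 (tight).
The binding rows give the dual system: 4·y_cutting + 6·y_press time = 19 and 1·y_cutting + 5·y_press time = 13.5.
Solving: y_cutting = 1, y_press time = 2.5.
Reduced cost of cards: c₃ − yᵀa₃ = 2.5 − (1·2 + 2.5·2) = 2.5 − 7 = -4.5.

-4.5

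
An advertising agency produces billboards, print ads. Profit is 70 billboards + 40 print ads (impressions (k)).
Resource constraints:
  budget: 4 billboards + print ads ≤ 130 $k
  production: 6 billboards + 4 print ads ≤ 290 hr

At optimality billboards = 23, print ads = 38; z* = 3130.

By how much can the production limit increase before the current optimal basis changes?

230

Binding constraints: budget, production. The basis is B = [[4,1],[6,4]] with det 10.
Per unit increase in production, x* moves by d = (-0.1, 0.4).
The basis stays optimal until billboards reaches 0; allowable increase = 230 hr.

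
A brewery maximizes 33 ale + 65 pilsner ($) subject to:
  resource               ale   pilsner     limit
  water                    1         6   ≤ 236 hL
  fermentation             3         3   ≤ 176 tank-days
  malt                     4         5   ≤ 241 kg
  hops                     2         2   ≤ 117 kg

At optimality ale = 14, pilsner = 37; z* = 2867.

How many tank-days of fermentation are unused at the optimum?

fermentation used = 3·14 + 3·37 = 153; slack = 176 − 153 = 23.

23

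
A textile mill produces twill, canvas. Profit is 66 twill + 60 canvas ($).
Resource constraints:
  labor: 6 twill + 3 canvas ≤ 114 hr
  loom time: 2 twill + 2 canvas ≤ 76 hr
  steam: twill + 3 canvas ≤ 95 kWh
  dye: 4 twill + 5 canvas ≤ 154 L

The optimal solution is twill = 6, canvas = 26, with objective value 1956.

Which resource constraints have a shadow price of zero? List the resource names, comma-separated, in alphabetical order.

loom time, steam

labor: 114/114 (binding)
loom time: 64/76 (slack 12)
steam: 84/95 (slack 11)
dye: 154/154 (binding)
By complementary slackness, a constraint with positive slack has shadow price 0 → loom time, steam.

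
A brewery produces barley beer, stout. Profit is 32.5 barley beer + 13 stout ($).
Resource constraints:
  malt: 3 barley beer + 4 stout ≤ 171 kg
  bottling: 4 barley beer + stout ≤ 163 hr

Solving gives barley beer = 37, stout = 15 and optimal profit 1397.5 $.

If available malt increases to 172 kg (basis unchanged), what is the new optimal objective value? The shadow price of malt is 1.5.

1399

Δb = 1, so new z* = 1397.5 + (1.5)·(1) = 1397.5 + 1.5 = 1399.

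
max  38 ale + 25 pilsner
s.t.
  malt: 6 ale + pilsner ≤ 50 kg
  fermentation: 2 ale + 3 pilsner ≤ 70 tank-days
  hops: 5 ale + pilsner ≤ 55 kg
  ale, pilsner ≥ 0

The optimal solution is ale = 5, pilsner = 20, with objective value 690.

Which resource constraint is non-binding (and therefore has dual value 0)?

hops

malt: 50/50 (binding)
fermentation: 70/70 (binding)
hops: 45/55 (slack 10)
By complementary slackness, a constraint with positive slack has shadow price 0 → hops.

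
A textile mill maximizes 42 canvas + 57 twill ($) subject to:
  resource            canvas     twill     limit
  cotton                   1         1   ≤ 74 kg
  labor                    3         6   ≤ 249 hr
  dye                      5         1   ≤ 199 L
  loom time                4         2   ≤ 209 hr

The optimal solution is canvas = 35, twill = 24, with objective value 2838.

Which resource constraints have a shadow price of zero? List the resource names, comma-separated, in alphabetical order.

cotton: 59/74 (slack 15)
labor: 249/249 (binding)
dye: 199/199 (binding)
loom time: 188/209 (slack 21)
By complementary slackness, a constraint with positive slack has shadow price 0 → cotton, loom time.

cotton, loom time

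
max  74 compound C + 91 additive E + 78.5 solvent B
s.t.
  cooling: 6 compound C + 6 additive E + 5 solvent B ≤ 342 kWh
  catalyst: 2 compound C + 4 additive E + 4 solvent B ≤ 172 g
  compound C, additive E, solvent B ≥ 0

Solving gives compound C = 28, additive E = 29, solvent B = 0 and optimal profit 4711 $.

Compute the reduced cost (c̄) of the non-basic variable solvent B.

-3

At the optimum: cooling uses 342 of 342 (binding); catalyst uses 172 of 172 (binding).
From A_Bᵀ y = c: 6·y_cooling + 2·y_catalyst = 74; 6·y_cooling + 4·y_catalyst = 91.
This yields shadow prices y_cooling = 9.5, y_catalyst = 8.5.
Reduced cost of solvent B: c₃ − yᵀa₃ = 78.5 − (9.5·5 + 8.5·4) = 78.5 − 81.5 = -3.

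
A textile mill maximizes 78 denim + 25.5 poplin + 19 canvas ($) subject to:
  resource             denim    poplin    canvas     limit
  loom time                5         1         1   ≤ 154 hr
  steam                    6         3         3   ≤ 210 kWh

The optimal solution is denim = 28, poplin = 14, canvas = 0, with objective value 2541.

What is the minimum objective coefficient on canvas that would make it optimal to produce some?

Both loom time and steam are binding at x*.
Dual feasibility on the basic columns requires 5·y_loom time + 6·y_steam = 78, 1·y_loom time + 3·y_steam = 25.5.
This yields shadow prices y_loom time = 9, y_steam = 5.5.
canvas enters the basis when its profit ≥ yᵀa₃ = 9·1 + 5.5·3 = 25.5.

25.5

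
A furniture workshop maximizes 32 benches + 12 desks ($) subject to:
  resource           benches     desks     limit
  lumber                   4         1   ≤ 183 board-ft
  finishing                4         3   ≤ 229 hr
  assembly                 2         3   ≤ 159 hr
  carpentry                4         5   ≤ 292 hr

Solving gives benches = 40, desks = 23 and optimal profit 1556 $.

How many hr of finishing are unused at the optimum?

finishing used = 4·40 + 3·23 = 229; slack = 229 − 229 = 0.

0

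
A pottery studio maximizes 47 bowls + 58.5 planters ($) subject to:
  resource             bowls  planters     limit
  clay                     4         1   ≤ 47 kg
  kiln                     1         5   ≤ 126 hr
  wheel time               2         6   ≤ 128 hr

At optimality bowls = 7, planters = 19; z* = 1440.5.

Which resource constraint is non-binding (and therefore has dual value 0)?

clay: 47/47 (binding)
kiln: 102/126 (slack 24)
wheel time: 128/128 (binding)
By complementary slackness, a constraint with positive slack has shadow price 0 → kiln.

kiln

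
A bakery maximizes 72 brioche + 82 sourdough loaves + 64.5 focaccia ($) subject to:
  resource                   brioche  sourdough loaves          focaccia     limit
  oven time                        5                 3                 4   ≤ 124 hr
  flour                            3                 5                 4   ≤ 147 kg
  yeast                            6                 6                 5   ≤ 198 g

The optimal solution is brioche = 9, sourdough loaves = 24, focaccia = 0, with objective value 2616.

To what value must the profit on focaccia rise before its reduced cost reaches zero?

67.5

At the optimum: oven time uses 117 of 124 (slack = 7); flour uses 147 of 147 (binding); yeast uses 198 of 198 (binding).
Slack constraints have shadow price 0 (complementary slackness).
From A_Bᵀ y = c: 3·y_flour + 6·y_yeast = 72; 5·y_flour + 6·y_yeast = 82.
Solving: y_flour = 5, y_yeast = 9.5.
focaccia enters the basis when its profit ≥ yᵀa₃ = 5·4 + 9.5·5 = 67.5.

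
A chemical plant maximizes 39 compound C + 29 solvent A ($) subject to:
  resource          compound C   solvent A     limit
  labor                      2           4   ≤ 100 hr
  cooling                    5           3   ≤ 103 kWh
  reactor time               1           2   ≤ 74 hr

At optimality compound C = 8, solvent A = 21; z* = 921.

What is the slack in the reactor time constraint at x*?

reactor time used = 1·8 + 2·21 = 50; slack = 74 − 50 = 24.

24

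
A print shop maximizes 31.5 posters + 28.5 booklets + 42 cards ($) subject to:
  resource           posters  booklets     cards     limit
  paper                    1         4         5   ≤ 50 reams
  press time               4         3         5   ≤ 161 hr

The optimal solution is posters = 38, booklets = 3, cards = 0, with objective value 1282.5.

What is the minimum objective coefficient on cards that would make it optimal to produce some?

45

Both paper and press time are binding at x*.
The binding rows give the dual system: 1·y_paper + 4·y_press time = 31.5 and 4·y_paper + 3·y_press time = 28.5.
This yields shadow prices y_paper = 1.5, y_press time = 7.5.
cards enters the basis when its profit ≥ yᵀa₃ = 1.5·5 + 7.5·5 = 45.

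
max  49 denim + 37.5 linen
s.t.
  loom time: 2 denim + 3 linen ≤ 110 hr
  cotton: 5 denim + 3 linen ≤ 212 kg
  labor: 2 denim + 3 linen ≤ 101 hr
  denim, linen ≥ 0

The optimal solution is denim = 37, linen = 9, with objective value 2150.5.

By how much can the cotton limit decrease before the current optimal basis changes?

111

Binding constraints: cotton, labor. The basis is B = [[5,3],[2,3]] with det 9.
Per unit decrease in cotton, x* moves by d = (-0.3333, 0.2222).
The basis stays optimal until denim reaches 0; allowable decrease = 111 kg.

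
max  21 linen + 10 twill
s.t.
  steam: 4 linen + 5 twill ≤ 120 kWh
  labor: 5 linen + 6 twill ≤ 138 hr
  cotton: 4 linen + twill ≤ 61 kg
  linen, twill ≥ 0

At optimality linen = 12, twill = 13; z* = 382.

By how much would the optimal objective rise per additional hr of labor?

1

Check each constraint at x*: steam 113/120 (slack 7); labor 138/138 (tight); cotton 61/61 (tight).
Slack constraints have shadow price 0 (complementary slackness).
The binding rows give the dual system: 5·y_labor + 4·y_cotton = 21 and 6·y_labor + 1·y_cotton = 10.
Solving: y_labor = 1, y_cotton = 4.
Shadow price of labor = 1.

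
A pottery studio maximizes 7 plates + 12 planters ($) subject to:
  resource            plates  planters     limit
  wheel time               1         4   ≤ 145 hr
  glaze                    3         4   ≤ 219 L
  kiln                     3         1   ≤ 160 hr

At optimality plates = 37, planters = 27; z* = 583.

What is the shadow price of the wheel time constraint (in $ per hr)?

Check each constraint at x*: wheel time 145/145 (tight); glaze 219/219 (tight); kiln 138/160 (slack 22).
By complementary slackness, y = 0 for the non-binding constraint.
Dual feasibility on the basic columns requires 1·y_wheel time + 3·y_glaze = 7, 4·y_wheel time + 4·y_glaze = 12.
→ y_wheel time = 1 and y_glaze = 2.
Shadow price of wheel time = 1.

1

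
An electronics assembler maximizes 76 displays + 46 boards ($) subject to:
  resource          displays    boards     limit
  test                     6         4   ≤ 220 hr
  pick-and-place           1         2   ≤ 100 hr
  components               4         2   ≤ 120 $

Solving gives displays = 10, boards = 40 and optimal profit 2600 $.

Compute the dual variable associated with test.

Check each constraint at x*: test 220/220 (tight); pick-and-place 90/100 (slack 10); components 120/120 (tight).
By complementary slackness, y = 0 for the non-binding constraint.
The binding rows give the dual system: 6·y_test + 4·y_components = 76 and 4·y_test + 2·y_components = 46.
Solving: y_test = 8, y_components = 7.
Shadow price of test = 8.

8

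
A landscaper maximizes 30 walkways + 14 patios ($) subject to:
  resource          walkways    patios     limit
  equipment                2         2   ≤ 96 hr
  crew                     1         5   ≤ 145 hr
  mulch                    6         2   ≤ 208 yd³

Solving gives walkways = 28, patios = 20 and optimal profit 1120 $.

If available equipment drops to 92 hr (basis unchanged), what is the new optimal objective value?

1108

Check each constraint at x*: equipment 96/96 (tight); crew 128/145 (slack 17); mulch 208/208 (tight).
Slack constraints have shadow price 0 (complementary slackness).
From A_Bᵀ y = c: 2·y_equipment + 6·y_mulch = 30; 2·y_equipment + 2·y_mulch = 14.
This yields shadow prices y_equipment = 3, y_mulch = 4.
Δz = y_equipment·Δb = 3 × (-4) = -12, so new z* = 1120 − 12 = 1108.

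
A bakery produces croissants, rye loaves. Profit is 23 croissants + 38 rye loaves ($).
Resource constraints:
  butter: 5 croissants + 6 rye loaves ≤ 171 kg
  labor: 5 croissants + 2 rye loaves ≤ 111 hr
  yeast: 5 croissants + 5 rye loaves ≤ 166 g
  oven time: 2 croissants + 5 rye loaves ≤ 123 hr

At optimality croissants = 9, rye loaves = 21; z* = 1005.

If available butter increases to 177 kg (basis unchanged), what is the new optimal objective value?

1023

Check each constraint at x*: butter 171/171 (tight); labor 87/111 (slack 24); yeast 150/166 (slack 16); oven time 123/123 (tight).
By complementary slackness, y = 0 for the non-binding constraints.
Dual feasibility on the basic columns requires 5·y_butter + 2·y_oven time = 23, 6·y_butter + 5·y_oven time = 38.
→ y_butter = 3 and y_oven time = 4.
Δz = y_butter·Δb = 3 × (6) = 18, so new z* = 1005 + 18 = 1023.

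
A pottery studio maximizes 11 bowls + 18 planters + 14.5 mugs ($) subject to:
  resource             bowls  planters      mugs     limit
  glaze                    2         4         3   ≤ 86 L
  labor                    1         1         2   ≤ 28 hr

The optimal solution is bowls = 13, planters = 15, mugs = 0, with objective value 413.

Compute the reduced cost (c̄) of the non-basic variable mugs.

At the optimum: glaze uses 86 of 86 (binding); labor uses 28 of 28 (binding).
Dual feasibility on the basic columns requires 2·y_glaze + 1·y_labor = 11, 4·y_glaze + 1·y_labor = 18.
This yields shadow prices y_glaze = 3.5, y_labor = 4.
Reduced cost of mugs: c₃ − yᵀa₃ = 14.5 − (3.5·3 + 4·2) = 14.5 − 18.5 = -4.

-4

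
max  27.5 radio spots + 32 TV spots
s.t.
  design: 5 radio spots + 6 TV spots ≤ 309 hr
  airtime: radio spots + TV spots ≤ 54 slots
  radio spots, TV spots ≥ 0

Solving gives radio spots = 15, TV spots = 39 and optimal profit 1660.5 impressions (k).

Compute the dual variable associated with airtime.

Both design and airtime are binding at x*.
From A_Bᵀ y = c: 5·y_design + 1·y_airtime = 27.5; 6·y_design + 1·y_airtime = 32.
Solving: y_design = 4.5, y_airtime = 5.
Shadow price of airtime = 5.

5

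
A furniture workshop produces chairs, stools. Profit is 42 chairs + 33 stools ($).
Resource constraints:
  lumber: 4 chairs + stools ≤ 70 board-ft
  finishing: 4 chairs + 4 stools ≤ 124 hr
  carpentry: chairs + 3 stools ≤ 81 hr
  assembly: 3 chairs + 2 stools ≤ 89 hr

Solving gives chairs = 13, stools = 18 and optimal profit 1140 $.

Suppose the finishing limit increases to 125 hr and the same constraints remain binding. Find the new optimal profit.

1147.5

Check each constraint at x*: lumber 70/70 (tight); finishing 124/124 (tight); carpentry 67/81 (slack 14); assembly 75/89 (slack 14).
By complementary slackness, y = 0 for the non-binding constraints.
Dual feasibility on the basic columns requires 4·y_lumber + 4·y_finishing = 42, 1·y_lumber + 4·y_finishing = 33.
This yields shadow prices y_lumber = 3, y_finishing = 7.5.
Δz = y_finishing·Δb = 7.5 × (1) = 7.5, so new z* = 1140 + 7.5 = 1147.5.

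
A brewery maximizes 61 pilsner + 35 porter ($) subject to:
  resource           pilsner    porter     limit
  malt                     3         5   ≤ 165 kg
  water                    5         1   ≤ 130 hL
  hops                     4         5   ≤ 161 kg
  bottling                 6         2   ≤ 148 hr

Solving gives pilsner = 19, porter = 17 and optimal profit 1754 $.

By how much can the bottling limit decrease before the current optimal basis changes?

Binding constraints: hops, bottling. The basis is B = [[4,5],[6,2]] with det -22.
Per unit decrease in bottling, x* moves by d = (-0.2273, 0.1818).
The basis stays optimal until pilsner reaches 0; allowable decrease = 83.6 hr.

83.6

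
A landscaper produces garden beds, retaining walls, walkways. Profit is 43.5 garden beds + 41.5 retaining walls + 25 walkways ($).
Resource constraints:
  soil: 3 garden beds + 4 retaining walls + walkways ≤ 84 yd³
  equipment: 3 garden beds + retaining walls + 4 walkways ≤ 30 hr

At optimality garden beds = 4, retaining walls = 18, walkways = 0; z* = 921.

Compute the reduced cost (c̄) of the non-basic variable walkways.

Both soil and equipment are binding at x*.
From A_Bᵀ y = c: 3·y_soil + 3·y_equipment = 43.5; 4·y_soil + 1·y_equipment = 41.5.
This yields shadow prices y_soil = 9, y_equipment = 5.5.
Reduced cost of walkways: c₃ − yᵀa₃ = 25 − (9·1 + 5.5·4) = 25 − 31 = -6.

-6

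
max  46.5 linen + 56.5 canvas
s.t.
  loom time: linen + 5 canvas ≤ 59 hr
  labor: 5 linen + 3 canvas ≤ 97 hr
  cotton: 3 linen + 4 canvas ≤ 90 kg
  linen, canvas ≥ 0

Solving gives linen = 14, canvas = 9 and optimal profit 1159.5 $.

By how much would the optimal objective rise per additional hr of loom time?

At the optimum: loom time uses 59 of 59 (binding); labor uses 97 of 97 (binding); cotton uses 78 of 90 (slack = 12).
Slack constraints have shadow price 0 (complementary slackness).
Dual feasibility on the basic columns requires 1·y_loom time + 5·y_labor = 46.5, 5·y_loom time + 3·y_labor = 56.5.
→ y_loom time = 6.5 and y_labor = 8.
Shadow price of loom time = 6.5.

6.5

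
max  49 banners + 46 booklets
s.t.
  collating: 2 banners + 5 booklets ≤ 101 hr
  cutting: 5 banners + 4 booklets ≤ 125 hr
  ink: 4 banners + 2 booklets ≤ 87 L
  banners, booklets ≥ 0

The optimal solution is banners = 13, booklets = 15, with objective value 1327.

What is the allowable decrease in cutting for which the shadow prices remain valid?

44.2

Binding constraints: collating, cutting. The basis is B = [[2,5],[5,4]] with det -17.
Per unit decrease in cutting, x* moves by d = (-0.2941, 0.1176).
The basis stays optimal until banners reaches 0; allowable decrease = 44.2 hr.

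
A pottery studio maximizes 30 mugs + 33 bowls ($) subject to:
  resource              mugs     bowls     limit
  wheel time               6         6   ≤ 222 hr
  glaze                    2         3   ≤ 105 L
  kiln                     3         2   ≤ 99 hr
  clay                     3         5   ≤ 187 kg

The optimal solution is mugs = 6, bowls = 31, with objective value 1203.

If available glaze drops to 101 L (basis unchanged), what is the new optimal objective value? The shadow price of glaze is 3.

Δb = -4, so new z* = 1203 + (3)·(-4) = 1203 − 12 = 1191.

1191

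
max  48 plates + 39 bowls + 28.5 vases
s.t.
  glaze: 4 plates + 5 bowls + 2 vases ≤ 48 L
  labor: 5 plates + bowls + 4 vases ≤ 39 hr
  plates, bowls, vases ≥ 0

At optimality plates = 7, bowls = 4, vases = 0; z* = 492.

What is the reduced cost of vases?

At the optimum: glaze uses 48 of 48 (binding); labor uses 39 of 39 (binding).
Dual feasibility on the basic columns requires 4·y_glaze + 5·y_labor = 48, 5·y_glaze + 1·y_labor = 39.
Solving: y_glaze = 7, y_labor = 4.
Reduced cost of vases: c₃ − yᵀa₃ = 28.5 − (7·2 + 4·4) = 28.5 − 30 = -1.5.

-1.5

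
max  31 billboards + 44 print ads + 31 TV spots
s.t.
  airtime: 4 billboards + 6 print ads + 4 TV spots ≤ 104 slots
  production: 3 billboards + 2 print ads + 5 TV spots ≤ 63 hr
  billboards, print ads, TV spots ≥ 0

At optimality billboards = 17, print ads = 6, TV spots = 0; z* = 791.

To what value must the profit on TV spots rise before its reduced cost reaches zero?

33

Check each constraint at x*: airtime 104/104 (tight); production 63/63 (tight).
The binding rows give the dual system: 4·y_airtime + 3·y_production = 31 and 6·y_airtime + 2·y_production = 44.
This yields shadow prices y_airtime = 7, y_production = 1.
TV spots enters the basis when its profit ≥ yᵀa₃ = 7·4 + 1·5 = 33.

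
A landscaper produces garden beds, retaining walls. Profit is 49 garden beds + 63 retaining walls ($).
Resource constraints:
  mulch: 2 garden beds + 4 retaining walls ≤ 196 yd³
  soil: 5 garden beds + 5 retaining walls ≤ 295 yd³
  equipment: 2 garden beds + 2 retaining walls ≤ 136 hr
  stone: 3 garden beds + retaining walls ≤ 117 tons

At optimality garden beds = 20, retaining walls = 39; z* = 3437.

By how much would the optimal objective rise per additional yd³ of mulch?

7

Binding: mulch and soil. Non-binding: equipment (18 unused), stone (18 unused).
Since equipment, stone are not tight, their duals are 0.
From A_Bᵀ y = c: 2·y_mulch + 5·y_soil = 49; 4·y_mulch + 5·y_soil = 63.
Solving: y_mulch = 7, y_soil = 7.
Shadow price of mulch = 7.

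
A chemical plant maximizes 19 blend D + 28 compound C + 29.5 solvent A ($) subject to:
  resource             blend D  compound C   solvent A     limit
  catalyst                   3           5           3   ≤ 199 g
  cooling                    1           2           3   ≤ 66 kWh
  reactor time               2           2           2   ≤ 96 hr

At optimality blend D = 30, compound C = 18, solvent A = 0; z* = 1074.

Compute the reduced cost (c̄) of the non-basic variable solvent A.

-7.5

Binding: cooling and reactor time. Non-binding: catalyst (19 unused).
Slack constraints have shadow price 0 (complementary slackness).
Dual feasibility on the basic columns requires 1·y_cooling + 2·y_reactor time = 19, 2·y_cooling + 2·y_reactor time = 28.
This yields shadow prices y_cooling = 9, y_reactor time = 5.
Reduced cost of solvent A: c₃ − yᵀa₃ = 29.5 − (9·3 + 5·2) = 29.5 − 37 = -7.5.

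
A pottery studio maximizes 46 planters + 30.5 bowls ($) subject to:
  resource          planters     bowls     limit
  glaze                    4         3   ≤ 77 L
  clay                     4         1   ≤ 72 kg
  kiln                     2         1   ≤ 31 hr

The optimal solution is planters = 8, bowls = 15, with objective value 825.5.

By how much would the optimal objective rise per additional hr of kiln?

8

At the optimum: glaze uses 77 of 77 (binding); clay uses 47 of 72 (slack = 25); kiln uses 31 of 31 (binding).
By complementary slackness, y = 0 for the non-binding constraint.
The binding rows give the dual system: 4·y_glaze + 2·y_kiln = 46 and 3·y_glaze + 1·y_kiln = 30.5.
→ y_glaze = 7.5 and y_kiln = 8.
Shadow price of kiln = 8.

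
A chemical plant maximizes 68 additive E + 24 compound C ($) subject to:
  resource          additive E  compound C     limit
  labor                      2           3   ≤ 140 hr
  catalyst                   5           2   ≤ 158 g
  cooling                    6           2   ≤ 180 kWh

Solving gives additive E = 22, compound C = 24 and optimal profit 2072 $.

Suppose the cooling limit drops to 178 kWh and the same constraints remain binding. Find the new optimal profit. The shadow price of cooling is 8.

Δb = -2, so new z* = 2072 + (8)·(-2) = 2072 − 16 = 2056.

2056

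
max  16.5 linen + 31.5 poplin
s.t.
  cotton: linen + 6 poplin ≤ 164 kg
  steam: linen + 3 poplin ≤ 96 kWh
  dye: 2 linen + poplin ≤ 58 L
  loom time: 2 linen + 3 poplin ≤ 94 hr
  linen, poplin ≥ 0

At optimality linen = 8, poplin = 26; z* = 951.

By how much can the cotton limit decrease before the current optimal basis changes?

36

Binding constraints: cotton, loom time. The basis is B = [[1,6],[2,3]] with det -9.
Per unit decrease in cotton, x* moves by d = (0.3333, -0.2222).
The basis stays optimal until dye becomes binding; allowable decrease = 36 kg.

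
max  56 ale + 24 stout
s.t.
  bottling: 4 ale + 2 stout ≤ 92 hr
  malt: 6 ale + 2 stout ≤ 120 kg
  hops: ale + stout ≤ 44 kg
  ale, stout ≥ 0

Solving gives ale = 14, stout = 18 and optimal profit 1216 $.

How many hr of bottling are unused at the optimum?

bottling used = 4·14 + 2·18 = 92; slack = 92 − 92 = 0.

0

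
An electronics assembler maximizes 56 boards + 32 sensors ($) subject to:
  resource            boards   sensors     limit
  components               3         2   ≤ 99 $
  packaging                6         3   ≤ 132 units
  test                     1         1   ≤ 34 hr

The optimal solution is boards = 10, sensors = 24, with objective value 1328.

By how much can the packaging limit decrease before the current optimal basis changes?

30

Binding constraints: packaging, test. The basis is B = [[6,3],[1,1]] with det 3.
Per unit decrease in packaging, x* moves by d = (-0.3333, 0.3333).
The basis stays optimal until boards reaches 0; allowable decrease = 30 units.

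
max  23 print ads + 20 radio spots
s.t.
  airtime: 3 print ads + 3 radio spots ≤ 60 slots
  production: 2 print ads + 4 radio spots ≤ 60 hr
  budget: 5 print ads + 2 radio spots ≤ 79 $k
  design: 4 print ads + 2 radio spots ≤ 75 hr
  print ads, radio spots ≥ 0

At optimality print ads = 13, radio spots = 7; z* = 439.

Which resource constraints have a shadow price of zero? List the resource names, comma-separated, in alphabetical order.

airtime: 60/60 (binding)
production: 54/60 (slack 6)
budget: 79/79 (binding)
design: 66/75 (slack 9)
By complementary slackness, a constraint with positive slack has shadow price 0 → design, production.

design, production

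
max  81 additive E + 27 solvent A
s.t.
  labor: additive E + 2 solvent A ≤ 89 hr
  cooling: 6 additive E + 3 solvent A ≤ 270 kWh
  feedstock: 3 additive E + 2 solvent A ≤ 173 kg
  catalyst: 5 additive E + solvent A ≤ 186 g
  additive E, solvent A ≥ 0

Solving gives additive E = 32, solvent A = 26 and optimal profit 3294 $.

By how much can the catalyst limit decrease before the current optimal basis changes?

Binding constraints: cooling, catalyst. The basis is B = [[6,3],[5,1]] with det -9.
Per unit decrease in catalyst, x* moves by d = (-0.3333, 0.6667).
The basis stays optimal until labor becomes binding; allowable decrease = 5 g.

5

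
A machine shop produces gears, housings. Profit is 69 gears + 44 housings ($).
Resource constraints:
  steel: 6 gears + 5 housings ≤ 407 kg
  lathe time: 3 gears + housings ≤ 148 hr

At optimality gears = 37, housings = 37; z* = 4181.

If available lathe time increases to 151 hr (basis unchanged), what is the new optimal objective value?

4208

Both steel and lathe time are binding at x*.
From A_Bᵀ y = c: 6·y_steel + 3·y_lathe time = 69; 5·y_steel + 1·y_lathe time = 44.
Solving: y_steel = 7, y_lathe time = 9.
Δz = y_lathe time·Δb = 9 × (3) = 27, so new z* = 4181 + 27 = 4208.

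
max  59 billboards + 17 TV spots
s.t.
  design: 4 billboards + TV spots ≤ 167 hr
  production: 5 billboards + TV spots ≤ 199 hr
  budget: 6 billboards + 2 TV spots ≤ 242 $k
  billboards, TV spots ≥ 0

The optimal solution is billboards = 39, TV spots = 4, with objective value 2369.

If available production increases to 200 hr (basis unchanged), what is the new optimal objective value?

2373

Check each constraint at x*: design 160/167 (slack 7); production 199/199 (tight); budget 242/242 (tight).
Slack constraints have shadow price 0 (complementary slackness).
Dual feasibility on the basic columns requires 5·y_production + 6·y_budget = 59, 1·y_production + 2·y_budget = 17.
Solving: y_production = 4, y_budget = 6.5.
Δz = y_production·Δb = 4 × (1) = 4, so new z* = 2369 + 4 = 2373.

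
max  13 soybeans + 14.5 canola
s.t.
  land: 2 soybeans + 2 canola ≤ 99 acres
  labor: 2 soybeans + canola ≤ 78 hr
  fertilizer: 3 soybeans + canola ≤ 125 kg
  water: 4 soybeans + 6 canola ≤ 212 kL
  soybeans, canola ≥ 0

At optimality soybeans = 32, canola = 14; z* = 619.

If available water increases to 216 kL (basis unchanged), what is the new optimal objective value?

Check each constraint at x*: land 92/99 (slack 7); labor 78/78 (tight); fertilizer 110/125 (slack 15); water 212/212 (tight).
Since land, fertilizer are not tight, their duals are 0.
The binding rows give the dual system: 2·y_labor + 4·y_water = 13 and 1·y_labor + 6·y_water = 14.5.
Solving: y_labor = 2.5, y_water = 2.
Δz = y_water·Δb = 2 × (4) = 8, so new z* = 619 + 8 = 627.

627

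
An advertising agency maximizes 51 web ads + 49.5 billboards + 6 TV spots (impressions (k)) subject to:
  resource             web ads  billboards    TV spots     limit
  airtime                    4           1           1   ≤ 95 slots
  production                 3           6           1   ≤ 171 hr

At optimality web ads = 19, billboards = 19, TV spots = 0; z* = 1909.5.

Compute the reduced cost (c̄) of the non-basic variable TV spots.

Both airtime and production are binding at x*.
Dual feasibility on the basic columns requires 4·y_airtime + 3·y_production = 51, 1·y_airtime + 6·y_production = 49.5.
Solving: y_airtime = 7.5, y_production = 7.
Reduced cost of TV spots: c₃ − yᵀa₃ = 6 − (7.5·1 + 7·1) = 6 − 14.5 = -8.5.

-8.5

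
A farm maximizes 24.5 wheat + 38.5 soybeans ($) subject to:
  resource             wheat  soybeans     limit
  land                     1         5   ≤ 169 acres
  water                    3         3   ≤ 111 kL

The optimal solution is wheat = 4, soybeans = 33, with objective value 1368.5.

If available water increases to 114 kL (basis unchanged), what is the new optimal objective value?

1389.5

Both land and water are binding at x*.
From A_Bᵀ y = c: 1·y_land + 3·y_water = 24.5; 5·y_land + 3·y_water = 38.5.
This yields shadow prices y_land = 3.5, y_water = 7.
Δz = y_water·Δb = 7 × (3) = 21, so new z* = 1368.5 + 21 = 1389.5.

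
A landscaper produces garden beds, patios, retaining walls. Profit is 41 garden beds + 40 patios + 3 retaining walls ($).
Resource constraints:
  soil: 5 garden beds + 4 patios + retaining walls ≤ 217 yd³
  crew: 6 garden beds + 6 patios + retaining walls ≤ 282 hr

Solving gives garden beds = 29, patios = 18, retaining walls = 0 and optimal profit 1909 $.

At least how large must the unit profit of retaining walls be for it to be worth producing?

Check each constraint at x*: soil 217/217 (tight); crew 282/282 (tight).
Dual feasibility on the basic columns requires 5·y_soil + 6·y_crew = 41, 4·y_soil + 6·y_crew = 40.
This yields shadow prices y_soil = 1, y_crew = 6.
retaining walls enters the basis when its profit ≥ yᵀa₃ = 1·1 + 6·1 = 7.

7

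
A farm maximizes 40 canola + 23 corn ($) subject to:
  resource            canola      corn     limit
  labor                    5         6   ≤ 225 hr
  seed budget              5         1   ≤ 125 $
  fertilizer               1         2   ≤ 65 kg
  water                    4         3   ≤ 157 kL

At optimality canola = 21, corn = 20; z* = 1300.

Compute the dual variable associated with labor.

Binding: labor and seed budget. Non-binding: fertilizer (4 unused), water (13 unused).
Since fertilizer, water are not tight, their duals are 0.
Dual feasibility on the basic columns requires 5·y_labor + 5·y_seed budget = 40, 6·y_labor + 1·y_seed budget = 23.
→ y_labor = 3 and y_seed budget = 5.
Shadow price of labor = 3.

3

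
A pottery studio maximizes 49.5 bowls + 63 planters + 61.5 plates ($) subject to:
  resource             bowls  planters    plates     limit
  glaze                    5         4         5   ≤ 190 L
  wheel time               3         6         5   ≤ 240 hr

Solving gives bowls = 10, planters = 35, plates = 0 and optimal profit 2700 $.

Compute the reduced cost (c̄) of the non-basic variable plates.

At the optimum: glaze uses 190 of 190 (binding); wheel time uses 240 of 240 (binding).
From A_Bᵀ y = c: 5·y_glaze + 3·y_wheel time = 49.5; 4·y_glaze + 6·y_wheel time = 63.
→ y_glaze = 6 and y_wheel time = 6.5.
Reduced cost of plates: c₃ − yᵀa₃ = 61.5 − (6·5 + 6.5·5) = 61.5 − 62.5 = -1.

-1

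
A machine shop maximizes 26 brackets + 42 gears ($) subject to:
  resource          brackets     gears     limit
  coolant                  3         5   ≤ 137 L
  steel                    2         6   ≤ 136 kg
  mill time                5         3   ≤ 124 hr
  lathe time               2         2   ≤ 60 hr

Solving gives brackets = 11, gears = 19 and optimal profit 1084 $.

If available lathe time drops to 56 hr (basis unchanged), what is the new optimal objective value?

Binding: steel and lathe time. Non-binding: coolant (9 unused), mill time (12 unused).
Since coolant, mill time are not tight, their duals are 0.
From A_Bᵀ y = c: 2·y_steel + 2·y_lathe time = 26; 6·y_steel + 2·y_lathe time = 42.
This yields shadow prices y_steel = 4, y_lathe time = 9.
Δz = y_lathe time·Δb = 9 × (-4) = -36, so new z* = 1084 − 36 = 1048.

1048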